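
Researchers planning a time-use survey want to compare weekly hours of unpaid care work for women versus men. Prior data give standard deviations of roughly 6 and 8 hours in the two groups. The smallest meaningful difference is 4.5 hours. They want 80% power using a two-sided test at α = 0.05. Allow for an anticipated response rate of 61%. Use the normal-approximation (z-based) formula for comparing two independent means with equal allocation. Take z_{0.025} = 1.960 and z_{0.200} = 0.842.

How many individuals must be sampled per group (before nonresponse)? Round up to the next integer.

n = 64 per group

n = (z_{α/2} + z_β)² · (σ₁² + σ₂²) / δ²
  = (1.960 + 0.842)² · (6² + 8² = 100) / 4.5²
  = 7.8512 · 100 / 20.25
  = 38.77
Adjust for 61% response: 38.77 / 0.61 = 63.56.
Round up → n = 64 per group.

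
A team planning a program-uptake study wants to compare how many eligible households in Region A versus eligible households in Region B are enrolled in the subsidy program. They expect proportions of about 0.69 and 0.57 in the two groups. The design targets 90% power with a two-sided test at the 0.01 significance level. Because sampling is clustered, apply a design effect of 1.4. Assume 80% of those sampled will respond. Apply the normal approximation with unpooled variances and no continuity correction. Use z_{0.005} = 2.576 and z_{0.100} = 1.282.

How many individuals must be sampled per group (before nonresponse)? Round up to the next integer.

n = (z_{α/2} + z_β)² · [p₁(1−p₁) + p₂(1−p₂)] / (p₁ − p₂)²
  = (2.576 + 1.282)² · (0.69·0.31 + 0.57·0.43) / (0.12)²
  = (3.858)² · (0.2139 + 0.2451) / 0.0144
  = 14.8842 · 0.4590 / 0.0144
  = 474.43
Design effect: 1.4 × 474.43 = 664.21.
Adjust for 80% response: 664.21 / 0.80 = 830.26.
Round up → n = 831 per group.

n = 831 per group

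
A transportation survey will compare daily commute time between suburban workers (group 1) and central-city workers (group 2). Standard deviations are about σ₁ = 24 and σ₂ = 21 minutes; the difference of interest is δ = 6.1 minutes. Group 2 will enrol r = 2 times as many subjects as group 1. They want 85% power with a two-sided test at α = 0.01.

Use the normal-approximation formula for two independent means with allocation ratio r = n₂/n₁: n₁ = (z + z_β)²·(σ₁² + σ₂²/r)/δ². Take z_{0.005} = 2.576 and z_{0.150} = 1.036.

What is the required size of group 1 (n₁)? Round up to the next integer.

n₁ = (z_{α/2} + z_β)² · (σ₁² + σ₂²/r) / δ²
   = (2.576 + 1.036)² · (24² + 21²/2) / 6.1²
   = 13.0465 · (576 + 220.5) / 37.21
   = 13.0465 · 796.5 / 37.21
   = 279.27
Round up → n₁ = 280; n₂ = r·n₁ = 2 × 280 = 560.

n₁ = 280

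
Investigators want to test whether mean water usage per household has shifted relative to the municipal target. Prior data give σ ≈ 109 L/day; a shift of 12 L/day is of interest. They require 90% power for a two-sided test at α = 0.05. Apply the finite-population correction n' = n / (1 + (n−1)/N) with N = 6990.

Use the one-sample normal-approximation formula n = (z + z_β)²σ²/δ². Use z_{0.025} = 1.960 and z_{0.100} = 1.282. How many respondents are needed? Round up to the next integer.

n = 772

n = (z_{α/2} + z_β)² · σ² / δ²
  = (1.960 + 1.282)² · 109² / 12²
  = 10.5106 · 11881 / 144
  = 867.19
Finite-population correction (N = 6990): 867.19 / (1 + (867.19 − 1)/6990) = 771.58.
Round up → n = 772.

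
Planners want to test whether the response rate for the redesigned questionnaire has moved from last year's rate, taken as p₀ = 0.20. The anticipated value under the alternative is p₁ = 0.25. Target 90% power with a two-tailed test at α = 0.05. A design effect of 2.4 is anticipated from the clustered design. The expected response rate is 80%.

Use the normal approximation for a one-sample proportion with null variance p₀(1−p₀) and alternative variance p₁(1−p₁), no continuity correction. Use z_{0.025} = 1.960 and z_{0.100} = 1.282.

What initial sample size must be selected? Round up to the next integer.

n = [z_{α/2}·√(p₀q₀) + z_β·√(p₁q₁)]² / (p₁ − p₀)²
  = [1.960·√(0.20·0.80) + 1.282·√(0.25·0.75)]² / (0.05)²
  = [1.960·0.4000 + 1.282·0.4330]² / 0.0025
  = [1.3391]² / 0.0025
  = 717.30
Design effect: 2.4 × 717.30 = 1721.52.
Adjust for 80% response: 1721.52 / 0.80 = 2151.90.
Round up → n = 2152.

n = 2152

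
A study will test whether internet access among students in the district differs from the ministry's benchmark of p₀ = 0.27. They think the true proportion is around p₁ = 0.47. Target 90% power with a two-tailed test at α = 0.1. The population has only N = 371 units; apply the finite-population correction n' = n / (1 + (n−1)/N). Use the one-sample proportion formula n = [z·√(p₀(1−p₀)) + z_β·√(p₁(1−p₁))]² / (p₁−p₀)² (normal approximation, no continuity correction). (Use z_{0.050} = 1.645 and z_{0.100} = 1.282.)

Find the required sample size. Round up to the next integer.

n = 42

n = [z_{α/2}·√(p₀q₀) + z_β·√(p₁q₁)]² / (p₁ − p₀)²
  = [1.645·√(0.27·0.73) + 1.282·√(0.47·0.53)]² / (0.20)²
  = [1.645·0.4440 + 1.282·0.4991]² / 0.0400
  = [1.3702]² / 0.0400
  = 46.93
Finite-population correction (N = 371): 46.93 / (1 + (46.93 − 1)/371) = 41.76.
Round up → n = 42.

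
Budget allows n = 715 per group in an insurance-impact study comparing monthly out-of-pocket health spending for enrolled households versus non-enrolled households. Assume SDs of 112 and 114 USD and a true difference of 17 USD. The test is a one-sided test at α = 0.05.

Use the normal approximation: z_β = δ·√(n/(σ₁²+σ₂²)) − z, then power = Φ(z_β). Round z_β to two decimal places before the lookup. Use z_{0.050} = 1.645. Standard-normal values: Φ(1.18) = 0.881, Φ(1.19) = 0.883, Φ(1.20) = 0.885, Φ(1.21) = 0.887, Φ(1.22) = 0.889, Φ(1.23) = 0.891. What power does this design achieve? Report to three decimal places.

Power ≈ 0.885

z_β = δ·√(n/(σ₁²+σ₂²)) − z_α
    = 17 · √(715/25540) − 1.645
    = 17 · 0.16732 − 1.645
    = 2.8444 − 1.645 = 1.1994 → 1.20
Power = Φ(1.20) = 0.885.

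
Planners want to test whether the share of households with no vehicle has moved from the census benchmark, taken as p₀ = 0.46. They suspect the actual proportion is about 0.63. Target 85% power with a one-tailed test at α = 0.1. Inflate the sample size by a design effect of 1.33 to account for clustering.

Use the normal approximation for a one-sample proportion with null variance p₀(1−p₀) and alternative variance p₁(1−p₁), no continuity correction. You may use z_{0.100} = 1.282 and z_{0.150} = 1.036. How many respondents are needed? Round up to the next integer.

n = 60

n = [z_α·√(p₀q₀) + z_β·√(p₁q₁)]² / (p₁ − p₀)²
  = [1.282·√(0.46·0.54) + 1.036·√(0.63·0.37)]² / (0.17)²
  = [1.282·0.4984 + 1.036·0.4828]² / 0.0289
  = [1.1391]² / 0.0289
  = 44.90
Design effect: 1.33 × 44.90 = 59.72.
Round up → n = 60.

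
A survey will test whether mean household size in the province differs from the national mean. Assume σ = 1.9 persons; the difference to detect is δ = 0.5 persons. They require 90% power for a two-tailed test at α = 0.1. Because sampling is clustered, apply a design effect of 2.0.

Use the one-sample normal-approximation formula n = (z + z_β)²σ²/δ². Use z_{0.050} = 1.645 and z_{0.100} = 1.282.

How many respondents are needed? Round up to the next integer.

n = (z_{α/2} + z_β)² · σ² / δ²
  = (1.645 + 1.282)² · 1.9² / 0.5²
  = 8.5673 · 3.61 / 0.25
  = 123.71
Design effect: 2.0 × 123.71 = 247.42.
Round up → n = 248.

n = 248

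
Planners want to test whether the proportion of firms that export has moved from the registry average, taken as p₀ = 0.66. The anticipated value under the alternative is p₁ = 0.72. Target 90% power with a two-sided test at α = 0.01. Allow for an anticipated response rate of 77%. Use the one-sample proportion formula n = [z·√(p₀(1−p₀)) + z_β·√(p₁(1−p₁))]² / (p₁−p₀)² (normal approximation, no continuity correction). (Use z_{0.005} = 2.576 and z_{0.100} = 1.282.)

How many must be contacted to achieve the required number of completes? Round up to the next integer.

n = 1164

n = [z_{α/2}·√(p₀q₀) + z_β·√(p₁q₁)]² / (p₁ − p₀)²
  = [2.576·√(0.66·0.34) + 1.282·√(0.72·0.28)]² / (0.06)²
  = [2.576·0.4737 + 1.282·0.4490]² / 0.0036
  = [1.7959]² / 0.0036
  = 895.90
Adjust for 77% response: 895.90 / 0.77 = 1163.50.
Round up → n = 1164.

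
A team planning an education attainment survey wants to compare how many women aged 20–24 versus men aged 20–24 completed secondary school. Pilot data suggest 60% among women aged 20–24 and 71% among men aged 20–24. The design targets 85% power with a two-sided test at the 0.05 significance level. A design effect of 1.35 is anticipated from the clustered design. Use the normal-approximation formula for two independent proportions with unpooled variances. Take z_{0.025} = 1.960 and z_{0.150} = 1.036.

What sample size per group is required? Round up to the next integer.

n = (z_{α/2} + z_β)² · [p₁(1−p₁) + p₂(1−p₂)] / (p₁ − p₂)²
  = (1.960 + 1.036)² · (0.60·0.40 + 0.71·0.29) / (-0.11)²
  = (2.996)² · (0.2400 + 0.2059) / 0.0121
  = 8.9760 · 0.4459 / 0.0121
  = 330.78
Design effect: 1.35 × 330.78 = 446.55.
Round up → n = 447 per group.

n = 447 per group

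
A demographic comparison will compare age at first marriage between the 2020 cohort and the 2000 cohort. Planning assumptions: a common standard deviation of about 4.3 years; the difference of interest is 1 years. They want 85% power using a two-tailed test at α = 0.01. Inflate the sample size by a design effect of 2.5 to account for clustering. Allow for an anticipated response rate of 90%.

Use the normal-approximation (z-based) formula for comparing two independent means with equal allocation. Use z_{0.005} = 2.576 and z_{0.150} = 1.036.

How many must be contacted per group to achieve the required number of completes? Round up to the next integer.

n = 1341 per group

n = (z_{α/2} + z_β)² · (σ₁² + σ₂²) / δ²
  = (2.576 + 1.036)² · (2·4.3² = 36.98) / 1²
  = 13.0465 · 36.98 / 1
  = 482.46
Design effect: 2.5 × 482.46 = 1206.15.
Adjust for 90% response: 1206.15 / 0.90 = 1340.17.
Round up → n = 1341 per group.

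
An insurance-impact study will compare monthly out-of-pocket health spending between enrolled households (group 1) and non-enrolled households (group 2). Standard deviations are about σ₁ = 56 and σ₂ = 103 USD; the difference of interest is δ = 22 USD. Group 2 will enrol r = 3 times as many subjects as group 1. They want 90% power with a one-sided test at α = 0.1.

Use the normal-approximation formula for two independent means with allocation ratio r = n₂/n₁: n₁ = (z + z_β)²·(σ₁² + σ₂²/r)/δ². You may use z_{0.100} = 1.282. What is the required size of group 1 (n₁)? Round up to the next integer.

n₁ = (z_α + z_β)² · (σ₁² + σ₂²/r) / δ²
   = (1.282 + 1.282)² · (56² + 103²/3) / 22²
   = 6.5741 · (3136 + 3536.3) / 484
   = 6.5741 · 6672.3 / 484
   = 90.63
Round up → n₁ = 91; n₂ = r·n₁ = 3 × 91 = 273.

n₁ = 91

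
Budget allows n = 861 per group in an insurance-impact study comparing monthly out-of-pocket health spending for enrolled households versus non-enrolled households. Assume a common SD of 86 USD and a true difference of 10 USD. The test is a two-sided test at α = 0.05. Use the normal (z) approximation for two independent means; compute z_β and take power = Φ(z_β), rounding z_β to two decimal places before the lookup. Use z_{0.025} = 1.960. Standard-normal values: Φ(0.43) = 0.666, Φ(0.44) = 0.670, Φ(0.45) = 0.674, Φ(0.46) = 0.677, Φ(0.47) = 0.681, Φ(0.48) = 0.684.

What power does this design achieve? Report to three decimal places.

Power ≈ 0.674

z_β = δ·√(n/(σ₁²+σ₂²)) − z_{α/2}
    = 10 · √(861/14792) − 1.960
    = 10 · 0.24126 − 1.960
    = 2.4126 − 1.960 = 0.4526 → 0.45
Power = Φ(0.45) = 0.674.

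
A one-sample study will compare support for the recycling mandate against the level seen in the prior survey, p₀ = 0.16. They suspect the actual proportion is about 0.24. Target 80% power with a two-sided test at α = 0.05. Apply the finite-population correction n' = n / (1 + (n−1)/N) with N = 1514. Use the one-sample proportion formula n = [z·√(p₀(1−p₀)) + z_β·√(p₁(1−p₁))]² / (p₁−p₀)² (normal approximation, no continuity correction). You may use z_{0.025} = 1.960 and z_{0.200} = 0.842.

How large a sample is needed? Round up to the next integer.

n = 163

n = [z_{α/2}·√(p₀q₀) + z_β·√(p₁q₁)]² / (p₁ − p₀)²
  = [1.960·√(0.16·0.84) + 0.842·√(0.24·0.76)]² / (0.08)²
  = [1.960·0.3666 + 0.842·0.4271]² / 0.0064
  = [1.0782]² / 0.0064
  = 181.63
Finite-population correction (N = 1514): 181.63 / (1 + (181.63 − 1)/1514) = 162.27.
Round up → n = 163.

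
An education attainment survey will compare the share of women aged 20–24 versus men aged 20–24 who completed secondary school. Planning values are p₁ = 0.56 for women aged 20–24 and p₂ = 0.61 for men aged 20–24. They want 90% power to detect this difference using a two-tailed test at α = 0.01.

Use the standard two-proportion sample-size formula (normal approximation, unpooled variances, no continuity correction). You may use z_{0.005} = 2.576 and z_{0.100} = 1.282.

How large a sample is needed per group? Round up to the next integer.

n = 2884 per group

n = (z_{α/2} + z_β)² · [p₁(1−p₁) + p₂(1−p₂)] / (p₁ − p₂)²
  = (2.576 + 1.282)² · (0.56·0.44 + 0.61·0.39) / (-0.05)²
  = (3.858)² · (0.2464 + 0.2379) / 0.0025
  = 14.8842 · 0.4843 / 0.0025
  = 2883.36
Round up → n = 2884 per group.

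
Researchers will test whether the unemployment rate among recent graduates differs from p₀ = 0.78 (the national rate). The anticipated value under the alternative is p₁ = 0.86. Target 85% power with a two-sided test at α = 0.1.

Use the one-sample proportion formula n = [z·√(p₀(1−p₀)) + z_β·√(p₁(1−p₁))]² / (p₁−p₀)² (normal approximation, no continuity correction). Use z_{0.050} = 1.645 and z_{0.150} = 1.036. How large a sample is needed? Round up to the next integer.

n = 170

n = [z_{α/2}·√(p₀q₀) + z_β·√(p₁q₁)]² / (p₁ − p₀)²
  = [1.645·√(0.78·0.22) + 1.036·√(0.86·0.14)]² / (0.08)²
  = [1.645·0.4142 + 1.036·0.3470]² / 0.0064
  = [1.0409]² / 0.0064
  = 169.30
Round up → n = 170.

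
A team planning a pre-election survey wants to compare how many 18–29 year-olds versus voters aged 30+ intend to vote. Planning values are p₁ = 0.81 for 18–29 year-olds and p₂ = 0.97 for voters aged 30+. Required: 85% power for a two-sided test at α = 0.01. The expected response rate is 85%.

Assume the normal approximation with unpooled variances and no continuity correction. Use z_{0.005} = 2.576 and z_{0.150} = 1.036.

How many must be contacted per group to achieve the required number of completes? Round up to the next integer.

n = (z_{α/2} + z_β)² · [p₁(1−p₁) + p₂(1−p₂)] / (p₁ − p₂)²
  = (2.576 + 1.036)² · (0.81·0.19 + 0.97·0.03) / (-0.16)²
  = (3.612)² · (0.1539 + 0.0291) / 0.0256
  = 13.0465 · 0.1830 / 0.0256
  = 93.26
Adjust for 85% response: 93.26 / 0.85 = 109.72.
Round up → n = 110 per group.

n = 110 per group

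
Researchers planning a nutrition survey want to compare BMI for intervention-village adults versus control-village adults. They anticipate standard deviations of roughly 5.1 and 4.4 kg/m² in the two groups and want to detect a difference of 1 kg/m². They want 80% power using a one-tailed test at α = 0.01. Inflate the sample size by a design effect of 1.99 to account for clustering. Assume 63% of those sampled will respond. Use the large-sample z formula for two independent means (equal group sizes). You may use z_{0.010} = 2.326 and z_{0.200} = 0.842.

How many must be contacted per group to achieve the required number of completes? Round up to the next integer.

n = (z_α + z_β)² · (σ₁² + σ₂²) / δ²
  = (2.326 + 0.842)² · (5.1² + 4.4² = 45.37) / 1²
  = 10.0362 · 45.37 / 1
  = 455.34
Design effect: 1.99 × 455.34 = 906.13.
Adjust for 63% response: 906.13 / 0.63 = 1438.31.
Round up → n = 1439 per group.

n = 1439 per group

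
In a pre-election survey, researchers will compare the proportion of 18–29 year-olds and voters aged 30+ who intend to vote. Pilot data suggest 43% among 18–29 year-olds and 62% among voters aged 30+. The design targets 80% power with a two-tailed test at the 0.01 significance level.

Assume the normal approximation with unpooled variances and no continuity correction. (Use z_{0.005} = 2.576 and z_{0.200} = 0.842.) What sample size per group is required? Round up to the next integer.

n = 156 per group

n = (z_{α/2} + z_β)² · [p₁(1−p₁) + p₂(1−p₂)] / (p₁ − p₂)²
  = (2.576 + 0.842)² · (0.43·0.57 + 0.62·0.38) / (-0.19)²
  = (3.418)² · (0.2451 + 0.2356) / 0.0361
  = 11.6827 · 0.4807 / 0.0361
  = 155.56
Round up → n = 156 per group.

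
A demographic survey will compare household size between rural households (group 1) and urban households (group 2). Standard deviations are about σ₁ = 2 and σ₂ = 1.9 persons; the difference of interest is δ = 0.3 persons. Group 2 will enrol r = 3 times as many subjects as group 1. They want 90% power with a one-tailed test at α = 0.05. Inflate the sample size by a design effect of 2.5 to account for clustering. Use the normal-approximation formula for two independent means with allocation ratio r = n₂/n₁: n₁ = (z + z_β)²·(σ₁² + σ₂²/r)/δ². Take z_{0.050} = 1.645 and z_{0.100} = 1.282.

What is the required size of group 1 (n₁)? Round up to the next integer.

n₁ = (z_α + z_β)² · (σ₁² + σ₂²/r) / δ²
   = (1.645 + 1.282)² · (2² + 1.9²/3) / 0.3²
   = 8.5673 · (4 + 1.2033) / 0.09
   = 8.5673 · 5.2033 / 0.09
   = 495.32
Design effect: 2.5 × 495.32 = 1238.30.
Round up → n₁ = 1239; n₂ = r·n₁ = 3 × 1239 = 3717.

n₁ = 1239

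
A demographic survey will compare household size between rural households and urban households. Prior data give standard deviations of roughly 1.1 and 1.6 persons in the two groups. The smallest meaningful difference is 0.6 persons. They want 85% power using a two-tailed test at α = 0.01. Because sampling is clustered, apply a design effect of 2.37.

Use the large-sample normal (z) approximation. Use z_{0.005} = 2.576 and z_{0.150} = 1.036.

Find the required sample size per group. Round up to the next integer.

n = 324 per group

n = (z_{α/2} + z_β)² · (σ₁² + σ₂²) / δ²
  = (2.576 + 1.036)² · (1.1² + 1.6² = 3.77) / 0.6²
  = 13.0465 · 3.77 / 0.36
  = 136.63
Design effect: 2.37 × 136.63 = 323.80.
Round up → n = 324 per group.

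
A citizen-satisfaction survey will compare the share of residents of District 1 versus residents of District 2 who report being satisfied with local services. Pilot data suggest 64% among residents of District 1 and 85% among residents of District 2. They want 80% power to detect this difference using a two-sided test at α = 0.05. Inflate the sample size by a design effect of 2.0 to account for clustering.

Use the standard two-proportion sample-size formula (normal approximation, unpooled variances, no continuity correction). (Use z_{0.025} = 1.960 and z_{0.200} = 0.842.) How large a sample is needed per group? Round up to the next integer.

n = 128 per group

n = (z_{α/2} + z_β)² · [p₁(1−p₁) + p₂(1−p₂)] / (p₁ − p₂)²
  = (1.960 + 0.842)² · (0.64·0.36 + 0.85·0.15) / (-0.21)²
  = (2.802)² · (0.2304 + 0.1275) / 0.0441
  = 7.8512 · 0.3579 / 0.0441
  = 63.72
Design effect: 2.0 × 63.72 = 127.44.
Round up → n = 128 per group.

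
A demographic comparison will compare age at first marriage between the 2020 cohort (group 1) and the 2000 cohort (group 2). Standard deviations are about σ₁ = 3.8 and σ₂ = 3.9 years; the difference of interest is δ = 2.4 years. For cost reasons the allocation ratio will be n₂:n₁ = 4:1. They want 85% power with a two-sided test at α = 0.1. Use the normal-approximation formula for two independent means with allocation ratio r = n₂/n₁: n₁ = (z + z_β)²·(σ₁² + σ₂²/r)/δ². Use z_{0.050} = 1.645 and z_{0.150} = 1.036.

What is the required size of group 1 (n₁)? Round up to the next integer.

n₁ = 23

n₁ = (z_{α/2} + z_β)² · (σ₁² + σ₂²/r) / δ²
   = (1.645 + 1.036)² · (3.8² + 3.9²/4) / 2.4²
   = 7.1878 · (14.44 + 3.8025) / 5.76
   = 7.1878 · 18.2425 / 5.76
   = 22.76
Round up → n₁ = 23; n₂ = r·n₁ = 4 × 23 = 92.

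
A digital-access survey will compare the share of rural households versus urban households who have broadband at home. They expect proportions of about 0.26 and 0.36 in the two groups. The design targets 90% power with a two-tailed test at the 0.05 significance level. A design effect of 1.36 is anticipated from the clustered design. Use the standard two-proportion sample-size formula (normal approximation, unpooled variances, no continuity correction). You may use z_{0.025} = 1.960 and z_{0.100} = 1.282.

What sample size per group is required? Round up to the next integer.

n = 605 per group

n = (z_{α/2} + z_β)² · [p₁(1−p₁) + p₂(1−p₂)] / (p₁ − p₂)²
  = (1.960 + 1.282)² · (0.26·0.74 + 0.36·0.64) / (-0.10)²
  = (3.242)² · (0.1924 + 0.2304) / 0.0100
  = 10.5106 · 0.4228 / 0.0100
  = 444.39
Design effect: 1.36 × 444.39 = 604.37.
Round up → n = 605 per group.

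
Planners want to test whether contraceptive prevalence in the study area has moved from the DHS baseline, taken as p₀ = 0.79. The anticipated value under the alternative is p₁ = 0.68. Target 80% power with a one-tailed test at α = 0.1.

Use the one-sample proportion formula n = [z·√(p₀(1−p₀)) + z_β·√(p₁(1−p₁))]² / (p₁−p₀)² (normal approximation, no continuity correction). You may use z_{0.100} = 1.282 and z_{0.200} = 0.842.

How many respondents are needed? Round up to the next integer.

n = [z_α·√(p₀q₀) + z_β·√(p₁q₁)]² / (p₁ − p₀)²
  = [1.282·√(0.79·0.21) + 0.842·√(0.68·0.32)]² / (-0.11)²
  = [1.282·0.4073 + 0.842·0.4665]² / 0.0121
  = [0.9149]² / 0.0121
  = 69.18
Round up → n = 70.

n = 70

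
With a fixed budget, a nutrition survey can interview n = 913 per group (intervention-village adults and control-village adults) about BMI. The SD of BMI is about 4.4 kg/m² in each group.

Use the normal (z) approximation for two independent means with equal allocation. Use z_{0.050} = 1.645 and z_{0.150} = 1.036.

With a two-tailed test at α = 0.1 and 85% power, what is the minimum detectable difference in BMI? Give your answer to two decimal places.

Minimum detectable difference ≈ 0.55 kg/m²

δ = (z_{α/2} + z_β) · √((σ₁²+σ₂²)/n)
  = (1.645 + 1.036) · √(38.72/913)
  = 2.681 · √0.04241
  = 2.681 · 0.2059
  = 0.5521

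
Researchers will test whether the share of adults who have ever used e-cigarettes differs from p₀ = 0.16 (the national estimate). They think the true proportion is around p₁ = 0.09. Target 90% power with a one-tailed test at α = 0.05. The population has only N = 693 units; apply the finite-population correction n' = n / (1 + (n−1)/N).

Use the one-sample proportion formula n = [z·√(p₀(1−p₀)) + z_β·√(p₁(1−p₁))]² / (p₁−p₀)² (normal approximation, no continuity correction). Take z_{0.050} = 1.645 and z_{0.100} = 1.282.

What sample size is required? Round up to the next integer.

n = [z_α·√(p₀q₀) + z_β·√(p₁q₁)]² / (p₁ − p₀)²
  = [1.645·√(0.16·0.84) + 1.282·√(0.09·0.91)]² / (-0.07)²
  = [1.645·0.3666 + 1.282·0.2862]² / 0.0049
  = [0.9700]² / 0.0049
  = 192.00
Finite-population correction (N = 693): 192.00 / (1 + (192.00 − 1)/693) = 150.52.
Round up → n = 151.

n = 151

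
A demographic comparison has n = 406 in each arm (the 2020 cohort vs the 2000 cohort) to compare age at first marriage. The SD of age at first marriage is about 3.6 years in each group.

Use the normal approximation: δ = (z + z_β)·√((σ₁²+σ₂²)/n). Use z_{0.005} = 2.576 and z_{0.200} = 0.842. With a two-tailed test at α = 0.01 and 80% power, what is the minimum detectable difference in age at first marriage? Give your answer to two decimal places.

Minimum detectable difference ≈ 0.86 years

δ = (z_{α/2} + z_β) · √((σ₁²+σ₂²)/n)
  = (2.576 + 0.842) · √(25.92/406)
  = 3.418 · √0.06384
  = 3.418 · 0.2527
  = 0.8636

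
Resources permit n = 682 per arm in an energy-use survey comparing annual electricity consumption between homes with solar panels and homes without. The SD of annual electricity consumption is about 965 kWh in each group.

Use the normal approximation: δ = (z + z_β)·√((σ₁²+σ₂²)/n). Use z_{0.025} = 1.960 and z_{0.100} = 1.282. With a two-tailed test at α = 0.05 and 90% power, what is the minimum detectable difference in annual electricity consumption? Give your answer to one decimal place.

Minimum detectable difference ≈ 169.4 kWh

δ = (z_{α/2} + z_β) · √((σ₁²+σ₂²)/n)
  = (1.960 + 1.282) · √(1862450/682)
  = 3.242 · √2730.9
  = 3.242 · 52.2577
  = 169.4194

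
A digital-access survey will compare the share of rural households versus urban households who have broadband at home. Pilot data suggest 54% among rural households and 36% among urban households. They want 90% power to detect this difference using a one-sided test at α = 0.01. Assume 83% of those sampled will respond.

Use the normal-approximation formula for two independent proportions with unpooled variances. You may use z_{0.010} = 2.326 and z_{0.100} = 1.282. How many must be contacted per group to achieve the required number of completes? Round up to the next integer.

n = (z_α + z_β)² · [p₁(1−p₁) + p₂(1−p₂)] / (p₁ − p₂)²
  = (2.326 + 1.282)² · (0.54·0.46 + 0.36·0.64) / (0.18)²
  = (3.608)² · (0.2484 + 0.2304) / 0.0324
  = 13.0177 · 0.4788 / 0.0324
  = 192.37
Adjust for 83% response: 192.37 / 0.83 = 231.77.
Round up → n = 232 per group.

n = 232 per group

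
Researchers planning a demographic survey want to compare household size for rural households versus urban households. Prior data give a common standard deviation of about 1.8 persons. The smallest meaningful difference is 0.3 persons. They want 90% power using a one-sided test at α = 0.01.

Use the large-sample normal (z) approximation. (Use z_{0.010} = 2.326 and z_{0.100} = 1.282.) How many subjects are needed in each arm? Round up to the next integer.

n = 938 per group

n = (z_α + z_β)² · (σ₁² + σ₂²) / δ²
  = (2.326 + 1.282)² · (2·1.8² = 6.48) / 0.3²
  = 13.0177 · 6.48 / 0.09
  = 937.27
Round up → n = 938 per group.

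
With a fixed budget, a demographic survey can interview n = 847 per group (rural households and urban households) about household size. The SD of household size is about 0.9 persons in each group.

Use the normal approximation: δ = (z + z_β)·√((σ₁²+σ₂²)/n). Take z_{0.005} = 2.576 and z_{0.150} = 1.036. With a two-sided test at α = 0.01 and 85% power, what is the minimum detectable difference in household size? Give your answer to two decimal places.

δ = (z_{α/2} + z_β) · √((σ₁²+σ₂²)/n)
  = (2.576 + 1.036) · √(1.62/847)
  = 3.612 · √0.00191
  = 3.612 · 0.0437
  = 0.1580

Minimum detectable difference ≈ 0.16 persons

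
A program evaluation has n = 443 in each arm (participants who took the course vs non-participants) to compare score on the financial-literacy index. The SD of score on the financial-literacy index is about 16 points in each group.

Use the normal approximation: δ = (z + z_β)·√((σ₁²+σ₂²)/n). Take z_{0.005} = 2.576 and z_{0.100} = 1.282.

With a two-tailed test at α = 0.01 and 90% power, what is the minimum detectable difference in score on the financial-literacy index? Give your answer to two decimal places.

Minimum detectable difference ≈ 4.15 points

δ = (z_{α/2} + z_β) · √((σ₁²+σ₂²)/n)
  = (2.576 + 1.282) · √(512/443)
  = 3.858 · √1.1558
  = 3.858 · 1.0751
  = 4.1476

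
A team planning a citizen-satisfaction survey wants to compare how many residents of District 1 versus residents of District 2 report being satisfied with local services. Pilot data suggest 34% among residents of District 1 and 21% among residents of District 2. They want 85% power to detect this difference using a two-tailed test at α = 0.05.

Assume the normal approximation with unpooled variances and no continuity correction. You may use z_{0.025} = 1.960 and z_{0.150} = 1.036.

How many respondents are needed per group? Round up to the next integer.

n = 208 per group

n = (z_{α/2} + z_β)² · [p₁(1−p₁) + p₂(1−p₂)] / (p₁ − p₂)²
  = (1.960 + 1.036)² · (0.34·0.66 + 0.21·0.79) / (0.13)²
  = (2.996)² · (0.2244 + 0.1659) / 0.0169
  = 8.9760 · 0.3903 / 0.0169
  = 207.30
Round up → n = 208 per group.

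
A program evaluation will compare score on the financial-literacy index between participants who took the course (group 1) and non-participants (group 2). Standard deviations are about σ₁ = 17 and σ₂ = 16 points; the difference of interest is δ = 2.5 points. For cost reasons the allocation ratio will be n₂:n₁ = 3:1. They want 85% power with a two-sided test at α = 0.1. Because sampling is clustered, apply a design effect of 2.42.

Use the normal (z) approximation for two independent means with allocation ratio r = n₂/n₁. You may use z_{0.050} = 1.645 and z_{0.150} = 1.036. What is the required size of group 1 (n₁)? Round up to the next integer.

n₁ = (z_{α/2} + z_β)² · (σ₁² + σ₂²/r) / δ²
   = (1.645 + 1.036)² · (17² + 16²/3) / 2.5²
   = 7.1878 · (289 + 85.3333) / 6.25
   = 7.1878 · 374.3333 / 6.25
   = 430.50
Design effect: 2.42 × 430.50 = 1041.81.
Round up → n₁ = 1042; n₂ = r·n₁ = 3 × 1042 = 3126.

n₁ = 1042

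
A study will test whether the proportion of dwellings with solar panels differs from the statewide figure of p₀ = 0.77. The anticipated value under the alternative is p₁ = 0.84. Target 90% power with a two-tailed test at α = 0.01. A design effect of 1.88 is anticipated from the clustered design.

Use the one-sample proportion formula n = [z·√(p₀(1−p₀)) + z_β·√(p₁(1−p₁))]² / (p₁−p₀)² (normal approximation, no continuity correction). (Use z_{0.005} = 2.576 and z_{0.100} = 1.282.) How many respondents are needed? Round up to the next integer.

n = 927

n = [z_{α/2}·√(p₀q₀) + z_β·√(p₁q₁)]² / (p₁ − p₀)²
  = [2.576·√(0.77·0.23) + 1.282·√(0.84·0.16)]² / (0.07)²
  = [2.576·0.4208 + 1.282·0.3666]² / 0.0049
  = [1.5541]² / 0.0049
  = 492.87
Design effect: 1.88 × 492.87 = 926.60.
Round up → n = 927.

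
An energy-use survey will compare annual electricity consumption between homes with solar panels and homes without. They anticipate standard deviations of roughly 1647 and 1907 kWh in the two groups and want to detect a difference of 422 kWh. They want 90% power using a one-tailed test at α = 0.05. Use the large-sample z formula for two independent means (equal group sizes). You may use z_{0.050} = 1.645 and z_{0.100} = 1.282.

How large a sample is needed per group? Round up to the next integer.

n = (z_α + z_β)² · (σ₁² + σ₂²) / δ²
  = (1.645 + 1.282)² · (1647² + 1907² = 6349258) / 422²
  = 8.5673 · 6349258 / 178084
  = 305.45
Round up → n = 306 per group.

n = 306 per group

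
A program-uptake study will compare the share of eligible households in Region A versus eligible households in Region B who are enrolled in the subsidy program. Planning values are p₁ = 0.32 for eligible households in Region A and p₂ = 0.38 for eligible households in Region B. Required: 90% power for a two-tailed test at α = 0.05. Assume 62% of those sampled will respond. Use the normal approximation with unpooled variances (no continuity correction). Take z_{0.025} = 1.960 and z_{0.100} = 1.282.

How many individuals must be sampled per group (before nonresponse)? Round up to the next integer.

n = (z_{α/2} + z_β)² · [p₁(1−p₁) + p₂(1−p₂)] / (p₁ − p₂)²
  = (1.960 + 1.282)² · (0.32·0.68 + 0.38·0.62) / (-0.06)²
  = (3.242)² · (0.2176 + 0.2356) / 0.0036
  = 10.5106 · 0.4532 / 0.0036
  = 1323.16
Adjust for 62% response: 1323.16 / 0.62 = 2134.13.
Round up → n = 2135 per group.

n = 2135 per group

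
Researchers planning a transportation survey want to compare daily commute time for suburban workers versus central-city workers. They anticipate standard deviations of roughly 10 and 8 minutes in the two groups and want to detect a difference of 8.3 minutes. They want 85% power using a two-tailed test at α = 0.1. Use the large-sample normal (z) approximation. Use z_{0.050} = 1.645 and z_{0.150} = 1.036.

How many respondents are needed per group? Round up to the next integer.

n = 18 per group

n = (z_{α/2} + z_β)² · (σ₁² + σ₂²) / δ²
  = (1.645 + 1.036)² · (10² + 8² = 164) / 8.3²
  = 7.1878 · 164 / 68.89
  = 17.11
Round up → n = 18 per group.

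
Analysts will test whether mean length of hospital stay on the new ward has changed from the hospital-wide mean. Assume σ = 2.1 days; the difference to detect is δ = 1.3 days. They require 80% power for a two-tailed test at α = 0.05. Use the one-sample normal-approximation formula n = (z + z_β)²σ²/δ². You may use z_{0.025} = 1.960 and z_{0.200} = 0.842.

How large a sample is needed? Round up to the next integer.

n = (z_{α/2} + z_β)² · σ² / δ²
  = (1.960 + 0.842)² · 2.1² / 1.3²
  = 7.8512 · 4.41 / 1.69
  = 20.49
Round up → n = 21.

n = 21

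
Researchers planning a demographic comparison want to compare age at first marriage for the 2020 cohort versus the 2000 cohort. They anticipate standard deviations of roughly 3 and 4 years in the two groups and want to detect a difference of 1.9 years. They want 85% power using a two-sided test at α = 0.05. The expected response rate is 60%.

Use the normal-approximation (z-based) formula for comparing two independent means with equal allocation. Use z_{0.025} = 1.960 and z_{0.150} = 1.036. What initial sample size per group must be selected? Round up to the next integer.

n = 104 per group

n = (z_{α/2} + z_β)² · (σ₁² + σ₂²) / δ²
  = (1.960 + 1.036)² · (3² + 4² = 25) / 1.9²
  = 8.9760 · 25 / 3.61
  = 62.16
Adjust for 60% response: 62.16 / 0.60 = 103.60.
Round up → n = 104 per group.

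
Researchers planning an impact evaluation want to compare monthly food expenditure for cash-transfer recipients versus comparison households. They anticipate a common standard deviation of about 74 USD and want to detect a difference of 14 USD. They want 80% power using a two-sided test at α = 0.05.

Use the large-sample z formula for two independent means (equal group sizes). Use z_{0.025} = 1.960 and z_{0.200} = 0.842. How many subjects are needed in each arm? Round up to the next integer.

n = 439 per group

n = (z_{α/2} + z_β)² · (σ₁² + σ₂²) / δ²
  = (1.960 + 0.842)² · (2·74² = 10952) / 14²
  = 7.8512 · 10952 / 196
  = 438.71
Round up → n = 439 per group.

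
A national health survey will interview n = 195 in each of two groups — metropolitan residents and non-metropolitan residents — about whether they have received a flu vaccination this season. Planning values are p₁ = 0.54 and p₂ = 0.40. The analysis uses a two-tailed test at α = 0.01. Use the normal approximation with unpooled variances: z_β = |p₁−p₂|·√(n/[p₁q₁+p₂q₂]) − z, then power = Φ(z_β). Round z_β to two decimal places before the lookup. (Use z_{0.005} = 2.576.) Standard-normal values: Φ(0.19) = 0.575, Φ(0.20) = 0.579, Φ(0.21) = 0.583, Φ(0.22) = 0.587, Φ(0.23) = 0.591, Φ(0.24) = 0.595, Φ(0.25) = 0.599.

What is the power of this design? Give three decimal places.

Power ≈ 0.587

z_β = |p₁−p₂|·√(n/[p₁q₁+p₂q₂]) − z_{α/2}
    = 0.14 · √(195/0.4884) − 2.576
    = 0.14 · 19.9816 − 2.576
    = 2.7974 − 2.576 = 0.2214 → 0.22
Power = Φ(0.22) = 0.587.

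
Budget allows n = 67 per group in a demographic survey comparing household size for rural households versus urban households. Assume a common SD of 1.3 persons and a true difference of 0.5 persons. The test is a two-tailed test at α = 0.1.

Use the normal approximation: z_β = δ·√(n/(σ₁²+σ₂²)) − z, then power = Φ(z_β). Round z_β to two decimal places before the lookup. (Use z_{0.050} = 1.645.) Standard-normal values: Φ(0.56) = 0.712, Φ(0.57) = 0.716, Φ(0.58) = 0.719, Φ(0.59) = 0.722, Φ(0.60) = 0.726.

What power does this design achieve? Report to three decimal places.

z_β = δ·√(n/(σ₁²+σ₂²)) − z_{α/2}
    = 0.5 · √(67/3.38) − 1.645
    = 0.5 · 4.45224 − 1.645
    = 2.2261 − 1.645 = 0.5811 → 0.58
Power = Φ(0.58) = 0.719.

Power ≈ 0.719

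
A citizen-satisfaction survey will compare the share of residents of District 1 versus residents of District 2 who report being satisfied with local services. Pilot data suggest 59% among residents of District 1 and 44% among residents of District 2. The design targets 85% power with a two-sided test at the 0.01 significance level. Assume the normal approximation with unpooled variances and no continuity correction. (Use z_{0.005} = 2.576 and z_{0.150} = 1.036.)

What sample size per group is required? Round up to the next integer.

n = (z_{α/2} + z_β)² · [p₁(1−p₁) + p₂(1−p₂)] / (p₁ − p₂)²
  = (2.576 + 1.036)² · (0.59·0.41 + 0.44·0.56) / (0.15)²
  = (3.612)² · (0.2419 + 0.2464) / 0.0225
  = 13.0465 · 0.4883 / 0.0225
  = 283.14
Round up → n = 284 per group.

n = 284 per group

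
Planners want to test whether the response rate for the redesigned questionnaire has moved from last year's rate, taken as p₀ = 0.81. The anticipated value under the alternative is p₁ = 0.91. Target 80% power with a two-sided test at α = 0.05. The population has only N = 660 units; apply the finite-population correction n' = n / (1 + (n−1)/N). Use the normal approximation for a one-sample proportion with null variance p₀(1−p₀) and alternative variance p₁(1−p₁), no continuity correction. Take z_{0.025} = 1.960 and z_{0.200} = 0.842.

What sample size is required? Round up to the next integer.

n = [z_{α/2}·√(p₀q₀) + z_β·√(p₁q₁)]² / (p₁ − p₀)²
  = [1.960·√(0.81·0.19) + 0.842·√(0.91·0.09)]² / (0.10)²
  = [1.960·0.3923 + 0.842·0.2862]² / 0.0100
  = [1.0099]² / 0.0100
  = 101.98
Finite-population correction (N = 660): 101.98 / (1 + (101.98 − 1)/660) = 88.45.
Round up → n = 89.

n = 89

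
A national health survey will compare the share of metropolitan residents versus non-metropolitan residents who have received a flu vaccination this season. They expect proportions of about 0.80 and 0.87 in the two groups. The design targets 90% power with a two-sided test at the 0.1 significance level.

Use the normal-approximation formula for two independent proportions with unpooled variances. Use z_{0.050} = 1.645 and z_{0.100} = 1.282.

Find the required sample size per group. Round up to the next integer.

n = (z_{α/2} + z_β)² · [p₁(1−p₁) + p₂(1−p₂)] / (p₁ − p₂)²
  = (1.645 + 1.282)² · (0.80·0.20 + 0.87·0.13) / (-0.07)²
  = (2.927)² · (0.1600 + 0.1131) / 0.0049
  = 8.5673 · 0.2731 / 0.0049
  = 477.50
Round up → n = 478 per group.

n = 478 per group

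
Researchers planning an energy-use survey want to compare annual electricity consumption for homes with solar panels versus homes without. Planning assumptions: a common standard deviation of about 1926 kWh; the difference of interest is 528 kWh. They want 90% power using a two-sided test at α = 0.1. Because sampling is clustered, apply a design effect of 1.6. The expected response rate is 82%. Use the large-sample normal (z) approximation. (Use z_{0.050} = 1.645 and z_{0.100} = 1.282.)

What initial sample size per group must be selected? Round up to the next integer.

n = (z_{α/2} + z_β)² · (σ₁² + σ₂²) / δ²
  = (1.645 + 1.282)² · (2·1926² = 7418952) / 528²
  = 8.5673 · 7418952 / 278784
  = 227.99
Design effect: 1.6 × 227.99 = 364.79.
Adjust for 82% response: 364.79 / 0.82 = 444.86.
Round up → n = 445 per group.

n = 445 per group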